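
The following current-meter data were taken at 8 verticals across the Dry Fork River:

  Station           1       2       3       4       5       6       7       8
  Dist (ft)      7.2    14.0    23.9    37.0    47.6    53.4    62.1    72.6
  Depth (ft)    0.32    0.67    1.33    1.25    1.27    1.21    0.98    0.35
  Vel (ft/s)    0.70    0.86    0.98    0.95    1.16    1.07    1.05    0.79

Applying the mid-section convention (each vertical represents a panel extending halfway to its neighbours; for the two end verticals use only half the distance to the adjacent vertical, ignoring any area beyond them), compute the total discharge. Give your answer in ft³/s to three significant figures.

67.4 ft³/s

w_1 = (14.0 − 7.2)/2 = 3.4 ft; q_1 = 0.70 × 0.32 × 3.4 = 0.7616 ft³/s
w_2 = (23.9 − 7.2)/2 = 8.35 ft; q_2 = 0.86 × 0.67 × 8.35 = 4.811 ft³/s
w_3 = (37.0 − 14.0)/2 = 11.5 ft; q_3 = 0.98 × 1.33 × 11.5 = 14.99 ft³/s
w_4 = (47.6 − 23.9)/2 = 11.85 ft; q_4 = 0.95 × 1.25 × 11.85 = 14.07 ft³/s
w_5 = (53.4 − 37.0)/2 = 8.2 ft; q_5 = 1.16 × 1.27 × 8.2 = 12.08 ft³/s
w_6 = (62.1 − 47.6)/2 = 7.25 ft; q_6 = 1.07 × 1.21 × 7.25 = 9.387 ft³/s
w_7 = (72.6 − 53.4)/2 = 9.6 ft; q_7 = 1.05 × 0.98 × 9.6 = 9.878 ft³/s
w_8 = (72.6 − 62.1)/2 = 5.25 ft; q_8 = 0.79 × 0.35 × 5.25 = 1.452 ft³/s
Q = Σ qᵢ = 67.43 ft³/s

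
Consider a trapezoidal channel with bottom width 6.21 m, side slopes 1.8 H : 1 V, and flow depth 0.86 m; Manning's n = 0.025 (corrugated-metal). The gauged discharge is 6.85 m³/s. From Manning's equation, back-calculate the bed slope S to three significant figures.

0.00109

A = (b + z·y)·y = (6.21 + 1.8×0.86)×0.86 = 6.672 m²
P = b + 2y√(1+z²) = 6.21 + 2×0.86×√(1+1.8²) = 9.752 m
R = A/P = 6.672/9.752 = 0.6842 m
S = (Q·n / (1·A·R^(2/3)))² = (6.85×0.025 / (1×6.672×0.7764))² = 0.001093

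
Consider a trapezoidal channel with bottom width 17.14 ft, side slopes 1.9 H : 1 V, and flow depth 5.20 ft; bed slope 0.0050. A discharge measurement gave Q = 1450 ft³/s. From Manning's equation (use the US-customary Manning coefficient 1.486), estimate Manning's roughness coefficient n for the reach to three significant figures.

0.0237

A = (b + z·y)·y = (17.14 + 1.9×5.20)×5.20 = 140.5 ft²
P = b + 2y√(1+z²) = 17.14 + 2×5.20×√(1+1.9²) = 39.47 ft
R = A/P = 140.5/39.47 = 3.560 ft
n = (1.486/Q)·A·R^(2/3)·S^(1/2) = (1.486/1450) × 140.5 × 2.331 × 0.07071 = 0.02374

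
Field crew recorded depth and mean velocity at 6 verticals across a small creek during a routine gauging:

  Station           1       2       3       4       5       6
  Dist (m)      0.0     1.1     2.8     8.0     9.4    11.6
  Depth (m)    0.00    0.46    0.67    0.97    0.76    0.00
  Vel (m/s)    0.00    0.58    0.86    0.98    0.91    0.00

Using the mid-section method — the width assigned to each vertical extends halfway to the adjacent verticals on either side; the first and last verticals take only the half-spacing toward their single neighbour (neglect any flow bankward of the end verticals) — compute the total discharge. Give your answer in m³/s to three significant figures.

6.74 m³/s

w_2 = (2.8 − 0.0)/2 = 1.4 m; q_2 = 0.58 × 0.46 × 1.4 = 0.3735 m³/s
w_3 = (8.0 − 1.1)/2 = 3.45 m; q_3 = 0.86 × 0.67 × 3.45 = 1.988 m³/s
w_4 = (9.4 − 2.8)/2 = 3.3 m; q_4 = 0.98 × 0.97 × 3.3 = 3.137 m³/s
w_5 = (11.6 − 8.0)/2 = 1.8 m; q_5 = 0.91 × 0.76 × 1.8 = 1.245 m³/s
Stations 1, 6 contribute zero (depth or velocity is 0).
Q = Σ qᵢ = 6.743 m³/s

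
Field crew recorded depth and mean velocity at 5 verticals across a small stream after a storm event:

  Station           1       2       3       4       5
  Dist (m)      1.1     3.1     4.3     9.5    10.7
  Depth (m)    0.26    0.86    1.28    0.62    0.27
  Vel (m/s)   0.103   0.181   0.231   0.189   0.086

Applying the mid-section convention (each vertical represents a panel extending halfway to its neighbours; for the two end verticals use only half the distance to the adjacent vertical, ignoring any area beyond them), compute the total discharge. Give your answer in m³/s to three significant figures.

w_1 = (3.1 − 1.1)/2 = 1 m; q_1 = 0.103 × 0.26 × 1 = 0.02678 m³/s
w_2 = (4.3 − 1.1)/2 = 1.6 m; q_2 = 0.181 × 0.86 × 1.6 = 0.2491 m³/s
w_3 = (9.5 − 3.1)/2 = 3.2 m; q_3 = 0.231 × 1.28 × 3.2 = 0.9462 m³/s
w_4 = (10.7 − 4.3)/2 = 3.2 m; q_4 = 0.189 × 0.62 × 3.2 = 0.3750 m³/s
w_5 = (10.7 − 9.5)/2 = 0.6 m; q_5 = 0.086 × 0.27 × 0.6 = 0.01393 m³/s
Q = Σ qᵢ = 1.611 m³/s

1.61 m³/s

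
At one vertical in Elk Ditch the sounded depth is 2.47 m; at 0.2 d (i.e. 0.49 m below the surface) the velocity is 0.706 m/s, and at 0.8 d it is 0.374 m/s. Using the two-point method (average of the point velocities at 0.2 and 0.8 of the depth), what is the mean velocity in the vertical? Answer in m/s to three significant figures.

v̄ = (0.706 + 0.374) / 2 = 0.5400 m/s

0.540 m/s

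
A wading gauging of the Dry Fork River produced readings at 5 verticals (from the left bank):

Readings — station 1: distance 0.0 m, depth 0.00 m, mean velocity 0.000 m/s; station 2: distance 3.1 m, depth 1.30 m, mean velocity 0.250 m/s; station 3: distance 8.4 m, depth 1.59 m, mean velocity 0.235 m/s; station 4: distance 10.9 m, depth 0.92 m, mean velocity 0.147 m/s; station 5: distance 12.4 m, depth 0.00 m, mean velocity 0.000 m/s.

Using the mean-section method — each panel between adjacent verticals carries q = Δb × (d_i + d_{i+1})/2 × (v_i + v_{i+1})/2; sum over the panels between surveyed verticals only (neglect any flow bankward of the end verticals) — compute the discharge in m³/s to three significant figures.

2.76 m³/s

Panel 1-2: Δb = 3.1 m, d̄ = (0.00+1.30)/2 = 0.65, v̄ = (0.000+0.250)/2 = 0.125 → q = 3.1×0.65×0.125 = 0.2519 m³/s
Panel 2-3: Δb = 5.3 m, d̄ = (1.30+1.59)/2 = 1.445, v̄ = (0.250+0.235)/2 = 0.2425 → q = 5.3×1.445×0.2425 = 1.857 m³/s
Panel 3-4: Δb = 2.5 m, d̄ = (1.59+0.92)/2 = 1.255, v̄ = (0.235+0.147)/2 = 0.191 → q = 2.5×1.255×0.191 = 0.5993 m³/s
Panel 4-5: Δb = 1.5 m, d̄ = (0.92+0.00)/2 = 0.46, v̄ = (0.147+0.000)/2 = 0.0735 → q = 1.5×0.46×0.0735 = 0.05072 m³/s
Q = Σ q = 2.759 m³/s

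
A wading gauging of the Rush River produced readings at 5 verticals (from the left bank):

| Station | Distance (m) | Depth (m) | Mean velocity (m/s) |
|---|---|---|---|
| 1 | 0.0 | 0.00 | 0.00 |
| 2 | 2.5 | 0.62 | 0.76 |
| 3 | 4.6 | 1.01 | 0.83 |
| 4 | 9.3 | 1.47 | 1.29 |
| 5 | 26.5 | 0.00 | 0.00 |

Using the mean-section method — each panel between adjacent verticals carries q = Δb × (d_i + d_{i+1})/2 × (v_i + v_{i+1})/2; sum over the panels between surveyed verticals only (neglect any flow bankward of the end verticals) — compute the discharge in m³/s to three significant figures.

Panel 1-2: Δb = 2.5 m, d̄ = (0.00+0.62)/2 = 0.31, v̄ = (0.00+0.76)/2 = 0.38 → q = 2.5×0.31×0.38 = 0.2945 m³/s
Panel 2-3: Δb = 2.1 m, d̄ = (0.62+1.01)/2 = 0.815, v̄ = (0.76+0.83)/2 = 0.795 → q = 2.1×0.815×0.795 = 1.361 m³/s
Panel 3-4: Δb = 4.7 m, d̄ = (1.01+1.47)/2 = 1.24, v̄ = (0.83+1.29)/2 = 1.06 → q = 4.7×1.24×1.06 = 6.178 m³/s
Panel 4-5: Δb = 17.2 m, d̄ = (1.47+0.00)/2 = 0.735, v̄ = (1.29+0.00)/2 = 0.645 → q = 17.2×0.735×0.645 = 8.154 m³/s
Q = Σ q = 15.99 m³/s

16.0 m³/s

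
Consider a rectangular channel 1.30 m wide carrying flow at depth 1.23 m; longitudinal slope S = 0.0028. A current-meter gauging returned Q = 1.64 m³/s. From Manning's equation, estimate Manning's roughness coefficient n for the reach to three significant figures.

A = b·y = 1.30 × 1.23 = 1.599 m²
P = b + 2y = 1.30 + 2×1.23 = 3.760 m
R = A/P = 1.599/3.760 = 0.4253 m
n = (1/Q)·A·R^(2/3)·S^(1/2) = (1/1.64) × 1.599 × 0.5655 × 0.05292 = 0.02918

0.0292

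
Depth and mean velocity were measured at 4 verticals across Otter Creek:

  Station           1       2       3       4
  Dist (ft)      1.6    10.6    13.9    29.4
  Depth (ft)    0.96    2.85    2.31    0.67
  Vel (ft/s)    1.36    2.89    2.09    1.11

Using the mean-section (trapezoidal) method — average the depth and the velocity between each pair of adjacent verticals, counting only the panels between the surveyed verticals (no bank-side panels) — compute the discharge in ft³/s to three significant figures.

94.6 ft³/s

Panel 1-2: Δb = 9 ft, d̄ = (0.96+2.85)/2 = 1.905, v̄ = (1.36+2.89)/2 = 2.125 → q = 9×1.905×2.125 = 36.43 ft³/s
Panel 2-3: Δb = 3.3 ft, d̄ = (2.85+2.31)/2 = 2.58, v̄ = (2.89+2.09)/2 = 2.49 → q = 3.3×2.58×2.49 = 21.20 ft³/s
Panel 3-4: Δb = 15.5 ft, d̄ = (2.31+0.67)/2 = 1.49, v̄ = (2.09+1.11)/2 = 1.6 → q = 15.5×1.49×1.6 = 36.95 ft³/s
Q = Σ q = 94.58 ft³/s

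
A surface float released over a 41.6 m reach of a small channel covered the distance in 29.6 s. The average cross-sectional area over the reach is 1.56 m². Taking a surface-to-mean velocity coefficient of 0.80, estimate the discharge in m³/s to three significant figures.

v_surface = L / t̄ = 41.6 / 29.6 = 1.405 m/s
v_mean = 0.80 × 1.405 = 1.124 m/s
Q = A × v_mean = 1.56 × 1.124 = 1.754 m³/s

1.75 m³/s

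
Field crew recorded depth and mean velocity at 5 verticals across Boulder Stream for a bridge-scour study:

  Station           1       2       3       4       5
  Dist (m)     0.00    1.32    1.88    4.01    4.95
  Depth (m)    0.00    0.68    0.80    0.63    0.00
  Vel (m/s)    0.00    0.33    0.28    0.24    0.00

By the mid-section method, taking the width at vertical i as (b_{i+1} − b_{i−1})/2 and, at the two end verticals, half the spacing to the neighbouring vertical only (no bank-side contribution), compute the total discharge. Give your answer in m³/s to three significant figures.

w_2 = (1.88 − 0.00)/2 = 0.94 m; q_2 = 0.33 × 0.68 × 0.94 = 0.2109 m³/s
w_3 = (4.01 − 1.32)/2 = 1.345 m; q_3 = 0.28 × 0.80 × 1.345 = 0.3013 m³/s
w_4 = (4.95 − 1.88)/2 = 1.535 m; q_4 = 0.24 × 0.63 × 1.535 = 0.2321 m³/s
Stations 1, 5 contribute zero (depth or velocity is 0).
Q = Σ qᵢ = 0.7443 m³/s

0.744 m³/s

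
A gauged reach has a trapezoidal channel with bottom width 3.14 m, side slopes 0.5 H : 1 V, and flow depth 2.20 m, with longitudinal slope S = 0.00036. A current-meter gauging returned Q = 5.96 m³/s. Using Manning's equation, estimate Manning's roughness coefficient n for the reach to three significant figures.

A = (b + z·y)·y = (3.14 + 0.5×2.20)×2.20 = 9.328 m²
P = b + 2y√(1+z²) = 3.14 + 2×2.20×√(1+0.5²) = 8.059 m
R = A/P = 9.328/8.059 = 1.157 m
n = (1/Q)·A·R^(2/3)·S^(1/2) = (1/5.96) × 9.328 × 1.102 × 0.01897 = 0.03274

0.0327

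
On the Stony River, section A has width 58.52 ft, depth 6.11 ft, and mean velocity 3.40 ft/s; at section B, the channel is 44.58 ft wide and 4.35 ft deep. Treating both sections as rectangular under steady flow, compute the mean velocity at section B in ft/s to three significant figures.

6.27 ft/s

Q = A₁V₁ = (58.52×6.11) × 3.40 = 1216 ft³/s
A₂ = 44.58 × 4.35 = 193.9 ft²
V₂ = Q/A₂ = 1216/193.9 = 6.269 ft/s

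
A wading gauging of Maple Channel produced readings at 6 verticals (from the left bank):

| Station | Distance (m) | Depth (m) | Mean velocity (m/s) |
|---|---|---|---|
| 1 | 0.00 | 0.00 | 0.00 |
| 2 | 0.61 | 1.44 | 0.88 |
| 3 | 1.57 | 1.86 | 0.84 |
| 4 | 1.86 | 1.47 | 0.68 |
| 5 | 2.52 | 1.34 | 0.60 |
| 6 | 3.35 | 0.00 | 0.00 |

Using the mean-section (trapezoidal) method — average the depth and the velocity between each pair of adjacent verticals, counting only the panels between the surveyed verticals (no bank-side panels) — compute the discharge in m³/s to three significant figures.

Panel 1-2: Δb = 0.61 m, d̄ = (0.00+1.44)/2 = 0.72, v̄ = (0.00+0.88)/2 = 0.44 → q = 0.61×0.72×0.44 = 0.1932 m³/s
Panel 2-3: Δb = 0.96 m, d̄ = (1.44+1.86)/2 = 1.65, v̄ = (0.88+0.84)/2 = 0.86 → q = 0.96×1.65×0.86 = 1.362 m³/s
Panel 3-4: Δb = 0.29 m, d̄ = (1.86+1.47)/2 = 1.665, v̄ = (0.84+0.68)/2 = 0.76 → q = 0.29×1.665×0.76 = 0.3670 m³/s
Panel 4-5: Δb = 0.66 m, d̄ = (1.47+1.34)/2 = 1.405, v̄ = (0.68+0.60)/2 = 0.64 → q = 0.66×1.405×0.64 = 0.5935 m³/s
Panel 5-6: Δb = 0.83 m, d̄ = (1.34+0.00)/2 = 0.67, v̄ = (0.60+0.00)/2 = 0.3 → q = 0.83×0.67×0.3 = 0.1668 m³/s
Q = Σ q = 2.683 m³/s

2.68 m³/s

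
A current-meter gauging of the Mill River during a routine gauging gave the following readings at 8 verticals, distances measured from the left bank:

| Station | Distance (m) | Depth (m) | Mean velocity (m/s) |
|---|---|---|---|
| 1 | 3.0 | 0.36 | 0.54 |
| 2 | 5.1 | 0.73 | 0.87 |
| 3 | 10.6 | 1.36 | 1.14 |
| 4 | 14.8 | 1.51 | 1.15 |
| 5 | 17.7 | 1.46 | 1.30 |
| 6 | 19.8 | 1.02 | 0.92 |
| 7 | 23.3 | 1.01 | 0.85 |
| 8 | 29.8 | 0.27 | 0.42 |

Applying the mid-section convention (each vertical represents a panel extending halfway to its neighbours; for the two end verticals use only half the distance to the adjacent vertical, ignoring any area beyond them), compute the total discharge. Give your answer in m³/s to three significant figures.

28.3 m³/s

w_1 = (5.1 − 3.0)/2 = 1.05 m; q_1 = 0.54 × 0.36 × 1.05 = 0.2041 m³/s
w_2 = (10.6 − 3.0)/2 = 3.8 m; q_2 = 0.87 × 0.73 × 3.8 = 2.413 m³/s
w_3 = (14.8 − 5.1)/2 = 4.85 m; q_3 = 1.14 × 1.36 × 4.85 = 7.519 m³/s
w_4 = (17.7 − 10.6)/2 = 3.55 m; q_4 = 1.15 × 1.51 × 3.55 = 6.165 m³/s
w_5 = (19.8 − 14.8)/2 = 2.5 m; q_5 = 1.30 × 1.46 × 2.5 = 4.745 m³/s
w_6 = (23.3 − 17.7)/2 = 2.8 m; q_6 = 0.92 × 1.02 × 2.8 = 2.628 m³/s
w_7 = (29.8 − 19.8)/2 = 5 m; q_7 = 0.85 × 1.01 × 5 = 4.293 m³/s
w_8 = (29.8 − 23.3)/2 = 3.25 m; q_8 = 0.42 × 0.27 × 3.25 = 0.3686 m³/s
Q = Σ qᵢ = 28.34 m³/s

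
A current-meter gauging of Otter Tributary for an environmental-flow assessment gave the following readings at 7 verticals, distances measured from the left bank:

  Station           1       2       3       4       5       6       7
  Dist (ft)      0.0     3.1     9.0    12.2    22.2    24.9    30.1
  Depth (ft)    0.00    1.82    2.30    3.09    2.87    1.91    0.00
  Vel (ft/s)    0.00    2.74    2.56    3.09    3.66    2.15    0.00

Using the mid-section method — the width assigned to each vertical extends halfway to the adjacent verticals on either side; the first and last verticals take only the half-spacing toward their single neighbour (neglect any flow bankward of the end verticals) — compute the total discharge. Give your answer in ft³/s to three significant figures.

195 ft³/s

w_2 = (9.0 − 0.0)/2 = 4.5 ft; q_2 = 2.74 × 1.82 × 4.5 = 22.44 ft³/s
w_3 = (12.2 − 3.1)/2 = 4.55 ft; q_3 = 2.56 × 2.30 × 4.55 = 26.79 ft³/s
w_4 = (22.2 − 9.0)/2 = 6.6 ft; q_4 = 3.09 × 3.09 × 6.6 = 63.02 ft³/s
w_5 = (24.9 − 12.2)/2 = 6.35 ft; q_5 = 3.66 × 2.87 × 6.35 = 66.70 ft³/s
w_6 = (30.1 − 22.2)/2 = 3.95 ft; q_6 = 2.15 × 1.91 × 3.95 = 16.22 ft³/s
Stations 1, 7 contribute zero (depth or velocity is 0).
Q = Σ qᵢ = 195.2 ft³/s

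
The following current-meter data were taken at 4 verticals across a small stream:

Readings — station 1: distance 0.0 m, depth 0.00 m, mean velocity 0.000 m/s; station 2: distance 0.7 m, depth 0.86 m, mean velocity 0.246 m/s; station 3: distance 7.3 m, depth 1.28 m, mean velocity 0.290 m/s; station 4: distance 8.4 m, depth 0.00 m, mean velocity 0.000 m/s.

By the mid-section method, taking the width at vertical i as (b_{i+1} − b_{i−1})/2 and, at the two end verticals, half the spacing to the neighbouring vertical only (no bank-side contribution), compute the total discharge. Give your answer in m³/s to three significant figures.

w_2 = (7.3 − 0.0)/2 = 3.65 m; q_2 = 0.246 × 0.86 × 3.65 = 0.7722 m³/s
w_3 = (8.4 − 0.7)/2 = 3.85 m; q_3 = 0.290 × 1.28 × 3.85 = 1.429 m³/s
Stations 1, 4 contribute zero (depth or velocity is 0).
Q = Σ qᵢ = 2.201 m³/s

2.20 m³/s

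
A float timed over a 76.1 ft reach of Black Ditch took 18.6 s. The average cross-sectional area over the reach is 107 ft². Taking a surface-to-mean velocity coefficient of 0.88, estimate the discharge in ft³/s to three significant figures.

v_surface = L / t̄ = 76.1 / 18.6 = 4.091 ft/s
v_mean = 0.88 × 4.091 = 3.600 ft/s
Q = A × v_mean = 107 × 3.600 = 385.2 ft³/s

385 ft³/s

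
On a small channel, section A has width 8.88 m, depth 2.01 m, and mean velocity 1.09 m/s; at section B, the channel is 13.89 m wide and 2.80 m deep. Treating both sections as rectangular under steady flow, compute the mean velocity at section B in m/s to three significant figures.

0.500 m/s

Q = A₁V₁ = (8.88×2.01) × 1.09 = 19.46 m³/s
A₂ = 13.89 × 2.80 = 38.89 m²
V₂ = Q/A₂ = 19.46/38.89 = 0.5002 m/s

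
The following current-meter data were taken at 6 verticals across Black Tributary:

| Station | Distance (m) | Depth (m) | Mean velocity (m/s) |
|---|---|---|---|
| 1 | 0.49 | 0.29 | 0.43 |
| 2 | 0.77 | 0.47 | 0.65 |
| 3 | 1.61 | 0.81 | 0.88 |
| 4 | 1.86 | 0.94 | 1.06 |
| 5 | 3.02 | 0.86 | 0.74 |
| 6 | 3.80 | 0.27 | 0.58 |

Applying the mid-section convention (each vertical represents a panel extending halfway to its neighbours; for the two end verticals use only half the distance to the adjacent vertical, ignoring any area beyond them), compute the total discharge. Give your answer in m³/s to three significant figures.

1.96 m³/s

w_1 = (0.77 − 0.49)/2 = 0.14 m; q_1 = 0.43 × 0.29 × 0.14 = 0.01746 m³/s
w_2 = (1.61 − 0.49)/2 = 0.56 m; q_2 = 0.65 × 0.47 × 0.56 = 0.1711 m³/s
w_3 = (1.86 − 0.77)/2 = 0.545 m; q_3 = 0.88 × 0.81 × 0.545 = 0.3885 m³/s
w_4 = (3.02 − 1.61)/2 = 0.705 m; q_4 = 1.06 × 0.94 × 0.705 = 0.7025 m³/s
w_5 = (3.80 − 1.86)/2 = 0.97 m; q_5 = 0.74 × 0.86 × 0.97 = 0.6173 m³/s
w_6 = (3.80 − 3.02)/2 = 0.39 m; q_6 = 0.58 × 0.27 × 0.39 = 0.06107 m³/s
Q = Σ qᵢ = 1.958 m³/s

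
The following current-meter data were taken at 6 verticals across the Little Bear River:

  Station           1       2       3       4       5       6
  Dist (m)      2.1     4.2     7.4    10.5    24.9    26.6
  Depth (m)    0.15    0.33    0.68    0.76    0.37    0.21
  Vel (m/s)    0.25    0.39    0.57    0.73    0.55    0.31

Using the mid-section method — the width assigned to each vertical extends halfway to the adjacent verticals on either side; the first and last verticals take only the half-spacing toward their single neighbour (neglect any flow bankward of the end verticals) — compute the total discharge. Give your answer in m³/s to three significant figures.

8.15 m³/s

w_1 = (4.2 − 2.1)/2 = 1.05 m; q_1 = 0.25 × 0.15 × 1.05 = 0.03938 m³/s
w_2 = (7.4 − 2.1)/2 = 2.65 m; q_2 = 0.39 × 0.33 × 2.65 = 0.3411 m³/s
w_3 = (10.5 − 4.2)/2 = 3.15 m; q_3 = 0.57 × 0.68 × 3.15 = 1.221 m³/s
w_4 = (24.9 − 7.4)/2 = 8.75 m; q_4 = 0.73 × 0.76 × 8.75 = 4.855 m³/s
w_5 = (26.6 − 10.5)/2 = 8.05 m; q_5 = 0.55 × 0.37 × 8.05 = 1.638 m³/s
w_6 = (26.6 − 24.9)/2 = 0.85 m; q_6 = 0.31 × 0.21 × 0.85 = 0.05534 m³/s
Q = Σ qᵢ = 8.149 m³/s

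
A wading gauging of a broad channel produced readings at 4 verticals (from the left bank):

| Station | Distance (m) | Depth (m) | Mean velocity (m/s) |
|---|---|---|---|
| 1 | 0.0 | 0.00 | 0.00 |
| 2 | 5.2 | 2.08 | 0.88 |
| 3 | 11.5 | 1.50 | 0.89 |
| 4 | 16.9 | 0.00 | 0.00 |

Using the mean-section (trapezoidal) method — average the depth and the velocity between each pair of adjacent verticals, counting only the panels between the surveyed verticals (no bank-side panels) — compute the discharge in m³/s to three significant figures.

14.2 m³/s

Panel 1-2: Δb = 5.2 m, d̄ = (0.00+2.08)/2 = 1.04, v̄ = (0.00+0.88)/2 = 0.44 → q = 5.2×1.04×0.44 = 2.380 m³/s
Panel 2-3: Δb = 6.3 m, d̄ = (2.08+1.50)/2 = 1.79, v̄ = (0.88+0.89)/2 = 0.885 → q = 6.3×1.79×0.885 = 9.980 m³/s
Panel 3-4: Δb = 5.4 m, d̄ = (1.50+0.00)/2 = 0.75, v̄ = (0.89+0.00)/2 = 0.445 → q = 5.4×0.75×0.445 = 1.802 m³/s
Q = Σ q = 14.16 m³/s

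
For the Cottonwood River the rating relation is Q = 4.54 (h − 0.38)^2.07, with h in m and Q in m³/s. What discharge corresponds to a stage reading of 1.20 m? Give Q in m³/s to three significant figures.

Q = 4.54 × (1.20 − 0.38)^2.07 = 4.54 × 0.82^2.07 = 3.011 m³/s

3.01 m³/s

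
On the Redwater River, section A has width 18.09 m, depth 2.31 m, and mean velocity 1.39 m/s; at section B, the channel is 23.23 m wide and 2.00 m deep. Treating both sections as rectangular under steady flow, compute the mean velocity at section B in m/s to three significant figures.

Q = A₁V₁ = (18.09×2.31) × 1.39 = 58.09 m³/s
A₂ = 23.23 × 2.00 = 46.46 m²
V₂ = Q/A₂ = 58.09/46.46 = 1.250 m/s

1.25 m/s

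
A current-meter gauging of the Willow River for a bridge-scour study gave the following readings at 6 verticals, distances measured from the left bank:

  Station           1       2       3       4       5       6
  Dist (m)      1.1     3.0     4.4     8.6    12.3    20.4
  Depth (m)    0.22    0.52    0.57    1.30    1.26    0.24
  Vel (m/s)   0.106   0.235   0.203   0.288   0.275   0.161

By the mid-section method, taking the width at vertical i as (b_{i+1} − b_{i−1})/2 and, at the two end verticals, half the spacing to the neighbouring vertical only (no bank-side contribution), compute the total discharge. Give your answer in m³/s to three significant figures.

4.23 m³/s

w_1 = (3.0 − 1.1)/2 = 0.95 m; q_1 = 0.106 × 0.22 × 0.95 = 0.02215 m³/s
w_2 = (4.4 − 1.1)/2 = 1.65 m; q_2 = 0.235 × 0.52 × 1.65 = 0.2016 m³/s
w_3 = (8.6 − 3.0)/2 = 2.8 m; q_3 = 0.203 × 0.57 × 2.8 = 0.3240 m³/s
w_4 = (12.3 − 4.4)/2 = 3.95 m; q_4 = 0.288 × 1.30 × 3.95 = 1.479 m³/s
w_5 = (20.4 − 8.6)/2 = 5.9 m; q_5 = 0.275 × 1.26 × 5.9 = 2.044 m³/s
w_6 = (20.4 − 12.3)/2 = 4.05 m; q_6 = 0.161 × 0.24 × 4.05 = 0.1565 m³/s
Q = Σ qᵢ = 4.227 m³/s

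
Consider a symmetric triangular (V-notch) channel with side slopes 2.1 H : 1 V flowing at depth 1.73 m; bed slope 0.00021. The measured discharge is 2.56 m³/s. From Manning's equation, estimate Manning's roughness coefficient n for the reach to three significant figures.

A = z·y² = 2.1×1.73² = 6.285 m²
P = 2y√(1+z²) = 2×1.73×√(1+2.1²) = 8.048 m
R = A/P = 6.285/8.048 = 0.7810 m
n = (1/Q)·A·R^(2/3)·S^(1/2) = (1/2.56) × 6.285 × 0.8481 × 0.01449 = 0.03017

0.0302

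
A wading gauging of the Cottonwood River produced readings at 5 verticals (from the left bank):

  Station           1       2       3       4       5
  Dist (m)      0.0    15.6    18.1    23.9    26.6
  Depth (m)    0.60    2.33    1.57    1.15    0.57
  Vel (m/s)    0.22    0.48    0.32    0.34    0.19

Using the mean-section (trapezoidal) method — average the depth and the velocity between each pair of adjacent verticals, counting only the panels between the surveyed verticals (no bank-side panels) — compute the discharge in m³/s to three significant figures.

Panel 1-2: Δb = 15.6 m, d̄ = (0.60+2.33)/2 = 1.465, v̄ = (0.22+0.48)/2 = 0.35 → q = 15.6×1.465×0.35 = 7.999 m³/s
Panel 2-3: Δb = 2.5 m, d̄ = (2.33+1.57)/2 = 1.95, v̄ = (0.48+0.32)/2 = 0.4 → q = 2.5×1.95×0.4 = 1.950 m³/s
Panel 3-4: Δb = 5.8 m, d̄ = (1.57+1.15)/2 = 1.36, v̄ = (0.32+0.34)/2 = 0.33 → q = 5.8×1.36×0.33 = 2.603 m³/s
Panel 4-5: Δb = 2.7 m, d̄ = (1.15+0.57)/2 = 0.86, v̄ = (0.34+0.19)/2 = 0.265 → q = 2.7×0.86×0.265 = 0.6153 m³/s
Q = Σ q = 13.17 m³/s

13.2 m³/s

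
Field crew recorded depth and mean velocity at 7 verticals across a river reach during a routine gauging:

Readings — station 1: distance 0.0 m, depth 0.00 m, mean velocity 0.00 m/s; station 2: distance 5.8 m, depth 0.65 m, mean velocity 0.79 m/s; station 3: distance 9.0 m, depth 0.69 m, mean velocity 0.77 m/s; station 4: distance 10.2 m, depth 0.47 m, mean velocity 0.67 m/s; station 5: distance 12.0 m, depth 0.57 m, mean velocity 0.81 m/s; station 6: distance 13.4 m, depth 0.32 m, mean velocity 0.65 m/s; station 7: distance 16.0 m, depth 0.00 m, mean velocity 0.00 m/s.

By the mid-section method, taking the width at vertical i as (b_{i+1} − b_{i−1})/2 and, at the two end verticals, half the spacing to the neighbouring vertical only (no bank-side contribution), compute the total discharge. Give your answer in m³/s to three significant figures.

5.11 m³/s

w_2 = (9.0 − 0.0)/2 = 4.5 m; q_2 = 0.79 × 0.65 × 4.5 = 2.311 m³/s
w_3 = (10.2 − 5.8)/2 = 2.2 m; q_3 = 0.77 × 0.69 × 2.2 = 1.169 m³/s
w_4 = (12.0 − 9.0)/2 = 1.5 m; q_4 = 0.67 × 0.47 × 1.5 = 0.4724 m³/s
w_5 = (13.4 − 10.2)/2 = 1.6 m; q_5 = 0.81 × 0.57 × 1.6 = 0.7387 m³/s
w_6 = (16.0 − 12.0)/2 = 2 m; q_6 = 0.65 × 0.32 × 2 = 0.4160 m³/s
Stations 1, 7 contribute zero (depth or velocity is 0).
Q = Σ qᵢ = 5.107 m³/s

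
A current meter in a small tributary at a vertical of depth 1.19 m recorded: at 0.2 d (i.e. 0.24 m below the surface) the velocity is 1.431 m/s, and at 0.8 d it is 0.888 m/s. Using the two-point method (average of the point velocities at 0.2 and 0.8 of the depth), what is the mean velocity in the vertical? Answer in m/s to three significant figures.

v̄ = (1.431 + 0.888) / 2 = 1.160 m/s

1.16 m/s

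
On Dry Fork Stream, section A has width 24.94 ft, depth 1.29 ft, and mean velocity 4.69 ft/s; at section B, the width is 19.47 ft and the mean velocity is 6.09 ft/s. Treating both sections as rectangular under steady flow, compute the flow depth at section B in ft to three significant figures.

Q = A₁V₁ = (24.94×1.29) × 4.69 = 150.9 ft³/s
d₂ = Q/(b₂ V₂) = 150.9/(19.47×6.09) = 1.273 ft

1.27 ft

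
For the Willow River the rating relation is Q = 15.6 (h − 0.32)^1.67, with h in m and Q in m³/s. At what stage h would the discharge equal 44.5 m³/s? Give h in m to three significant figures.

h − h₀ = (Q/C)^(1/b) = (44.5/15.6)^(1/1.67) = 1.873 m
h = 0.32 + 1.873 = 2.193 m

2.19 m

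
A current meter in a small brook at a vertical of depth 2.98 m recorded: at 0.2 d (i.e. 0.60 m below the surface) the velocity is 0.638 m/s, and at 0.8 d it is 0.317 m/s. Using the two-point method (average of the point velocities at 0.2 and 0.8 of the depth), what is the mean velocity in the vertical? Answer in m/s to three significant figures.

v̄ = (0.638 + 0.317) / 2 = 0.4775 m/s

0.478 m/s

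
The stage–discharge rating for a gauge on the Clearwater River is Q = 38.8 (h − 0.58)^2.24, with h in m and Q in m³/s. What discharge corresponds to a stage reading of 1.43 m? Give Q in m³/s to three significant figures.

Q = 38.8 × (1.43 − 0.58)^2.24 = 38.8 × 0.85^2.24 = 26.96 m³/s

27.0 m³/s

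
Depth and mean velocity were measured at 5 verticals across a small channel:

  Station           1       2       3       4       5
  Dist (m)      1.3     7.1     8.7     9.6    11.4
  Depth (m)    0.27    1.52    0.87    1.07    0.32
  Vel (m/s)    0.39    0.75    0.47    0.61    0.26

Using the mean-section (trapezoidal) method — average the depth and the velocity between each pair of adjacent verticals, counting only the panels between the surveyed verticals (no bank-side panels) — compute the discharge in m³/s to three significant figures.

Panel 1-2: Δb = 5.8 m, d̄ = (0.27+1.52)/2 = 0.895, v̄ = (0.39+0.75)/2 = 0.57 → q = 5.8×0.895×0.57 = 2.959 m³/s
Panel 2-3: Δb = 1.6 m, d̄ = (1.52+0.87)/2 = 1.195, v̄ = (0.75+0.47)/2 = 0.61 → q = 1.6×1.195×0.61 = 1.166 m³/s
Panel 3-4: Δb = 0.9 m, d̄ = (0.87+1.07)/2 = 0.97, v̄ = (0.47+0.61)/2 = 0.54 → q = 0.9×0.97×0.54 = 0.4714 m³/s
Panel 4-5: Δb = 1.8 m, d̄ = (1.07+0.32)/2 = 0.695, v̄ = (0.61+0.26)/2 = 0.435 → q = 1.8×0.695×0.435 = 0.5442 m³/s
Q = Σ q = 5.141 m³/s

5.14 m³/s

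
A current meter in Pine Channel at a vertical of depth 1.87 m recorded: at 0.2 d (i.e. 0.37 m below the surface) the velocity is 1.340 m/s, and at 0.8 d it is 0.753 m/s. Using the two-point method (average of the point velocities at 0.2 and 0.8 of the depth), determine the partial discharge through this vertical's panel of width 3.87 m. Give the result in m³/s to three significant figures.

7.57 m³/s

v̄ = (1.340 + 0.753) / 2 = 1.047 m/s
q = v̄ × d × w = 1.047 × 1.87 × 3.87 = 7.573 m³/s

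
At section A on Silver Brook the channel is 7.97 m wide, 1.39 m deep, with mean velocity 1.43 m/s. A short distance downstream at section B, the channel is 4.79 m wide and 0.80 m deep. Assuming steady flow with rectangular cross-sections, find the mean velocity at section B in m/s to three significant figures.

Q = A₁V₁ = (7.97×1.39) × 1.43 = 15.84 m³/s
A₂ = 4.79 × 0.80 = 3.832 m²
V₂ = Q/A₂ = 15.84/3.832 = 4.134 m/s

4.13 m/s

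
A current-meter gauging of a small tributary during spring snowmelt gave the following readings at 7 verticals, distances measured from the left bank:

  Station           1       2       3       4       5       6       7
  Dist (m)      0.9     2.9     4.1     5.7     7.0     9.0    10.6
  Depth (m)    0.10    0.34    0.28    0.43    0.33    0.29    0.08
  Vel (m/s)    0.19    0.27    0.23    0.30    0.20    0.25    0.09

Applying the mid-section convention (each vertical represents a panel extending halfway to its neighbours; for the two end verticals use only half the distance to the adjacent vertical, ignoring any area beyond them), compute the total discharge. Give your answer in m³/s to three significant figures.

0.688 m³/s

w_1 = (2.9 − 0.9)/2 = 1 m; q_1 = 0.19 × 0.10 × 1 = 0.01900 m³/s
w_2 = (4.1 − 0.9)/2 = 1.6 m; q_2 = 0.27 × 0.34 × 1.6 = 0.1469 m³/s
w_3 = (5.7 − 2.9)/2 = 1.4 m; q_3 = 0.23 × 0.28 × 1.4 = 0.09016 m³/s
w_4 = (7.0 − 4.1)/2 = 1.45 m; q_4 = 0.30 × 0.43 × 1.45 = 0.1871 m³/s
w_5 = (9.0 − 5.7)/2 = 1.65 m; q_5 = 0.20 × 0.33 × 1.65 = 0.1089 m³/s
w_6 = (10.6 − 7.0)/2 = 1.8 m; q_6 = 0.25 × 0.29 × 1.8 = 0.1305 m³/s
w_7 = (10.6 − 9.0)/2 = 0.8 m; q_7 = 0.09 × 0.08 × 0.8 = 0.005760 m³/s
Q = Σ qᵢ = 0.6883 m³/s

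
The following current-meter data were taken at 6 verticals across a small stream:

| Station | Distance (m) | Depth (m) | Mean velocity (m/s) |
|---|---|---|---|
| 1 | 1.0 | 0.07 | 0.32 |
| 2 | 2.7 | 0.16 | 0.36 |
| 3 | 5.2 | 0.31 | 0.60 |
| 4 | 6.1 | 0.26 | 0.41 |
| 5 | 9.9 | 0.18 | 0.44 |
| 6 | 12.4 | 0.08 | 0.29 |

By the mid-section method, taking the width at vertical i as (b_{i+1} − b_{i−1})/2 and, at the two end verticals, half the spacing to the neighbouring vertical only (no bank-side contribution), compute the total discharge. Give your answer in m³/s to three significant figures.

0.985 m³/s

w_1 = (2.7 − 1.0)/2 = 0.85 m; q_1 = 0.32 × 0.07 × 0.85 = 0.01904 m³/s
w_2 = (5.2 − 1.0)/2 = 2.1 m; q_2 = 0.36 × 0.16 × 2.1 = 0.1210 m³/s
w_3 = (6.1 − 2.7)/2 = 1.7 m; q_3 = 0.60 × 0.31 × 1.7 = 0.3162 m³/s
w_4 = (9.9 − 5.2)/2 = 2.35 m; q_4 = 0.41 × 0.26 × 2.35 = 0.2505 m³/s
w_5 = (12.4 − 6.1)/2 = 3.15 m; q_5 = 0.44 × 0.18 × 3.15 = 0.2495 m³/s
w_6 = (12.4 − 9.9)/2 = 1.25 m; q_6 = 0.29 × 0.08 × 1.25 = 0.02900 m³/s
Q = Σ qᵢ = 0.9852 m³/s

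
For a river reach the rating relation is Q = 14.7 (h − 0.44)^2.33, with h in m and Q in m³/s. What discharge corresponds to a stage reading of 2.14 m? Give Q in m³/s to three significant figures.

50.6 m³/s

Q = 14.7 × (2.14 − 0.44)^2.33 = 14.7 × 1.7^2.33 = 50.61 m³/s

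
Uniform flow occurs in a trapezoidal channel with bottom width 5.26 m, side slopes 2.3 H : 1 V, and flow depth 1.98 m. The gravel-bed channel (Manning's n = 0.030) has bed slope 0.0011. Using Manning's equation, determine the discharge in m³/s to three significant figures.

A = (b + z·y)·y = (5.26 + 2.3×1.98)×1.98 = 19.43 m²
P = b + 2y√(1+z²) = 5.26 + 2×1.98×√(1+2.3²) = 15.19 m
R = A/P = 19.43/15.19 = 1.279 m
Q = (1/n)·A·R^(2/3)·S^(1/2) = (1/0.030) × 19.43 × 1.279^(2/3) × 0.0011^(1/2) = 25.31 m³/s

25.3 m³/s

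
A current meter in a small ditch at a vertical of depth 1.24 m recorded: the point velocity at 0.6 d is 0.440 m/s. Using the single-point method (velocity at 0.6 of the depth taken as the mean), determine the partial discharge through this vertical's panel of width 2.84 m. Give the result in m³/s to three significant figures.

v̄ = v₀.₆ = 0.440 m/s
q = v̄ × d × w = 0.4400 × 1.24 × 2.84 = 1.550 m³/s

1.55 m³/s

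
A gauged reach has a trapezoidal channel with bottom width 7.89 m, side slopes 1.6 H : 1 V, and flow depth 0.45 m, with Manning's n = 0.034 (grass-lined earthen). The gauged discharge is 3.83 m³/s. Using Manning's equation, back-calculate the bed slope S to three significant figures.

0.00378

A = (b + z·y)·y = (7.89 + 1.6×0.45)×0.45 = 3.875 m²
P = b + 2y√(1+z²) = 7.89 + 2×0.45×√(1+1.6²) = 9.588 m
R = A/P = 3.875/9.588 = 0.4041 m
S = (Q·n / (1·A·R^(2/3)))² = (3.83×0.034 / (1×3.875×0.5466))² = 0.003781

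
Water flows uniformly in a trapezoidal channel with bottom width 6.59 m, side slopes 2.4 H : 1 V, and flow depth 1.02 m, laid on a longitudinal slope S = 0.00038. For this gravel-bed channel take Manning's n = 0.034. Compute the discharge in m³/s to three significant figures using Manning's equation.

A = (b + z·y)·y = (6.59 + 2.4×1.02)×1.02 = 9.219 m²
P = b + 2y√(1+z²) = 6.59 + 2×1.02×√(1+2.4²) = 11.89 m
R = A/P = 9.219/11.89 = 0.7751 m
Q = (1/n)·A·R^(2/3)·S^(1/2) = (1/0.034) × 9.219 × 0.7751^(2/3) × 0.00038^(1/2) = 4.460 m³/s

4.46 m³/s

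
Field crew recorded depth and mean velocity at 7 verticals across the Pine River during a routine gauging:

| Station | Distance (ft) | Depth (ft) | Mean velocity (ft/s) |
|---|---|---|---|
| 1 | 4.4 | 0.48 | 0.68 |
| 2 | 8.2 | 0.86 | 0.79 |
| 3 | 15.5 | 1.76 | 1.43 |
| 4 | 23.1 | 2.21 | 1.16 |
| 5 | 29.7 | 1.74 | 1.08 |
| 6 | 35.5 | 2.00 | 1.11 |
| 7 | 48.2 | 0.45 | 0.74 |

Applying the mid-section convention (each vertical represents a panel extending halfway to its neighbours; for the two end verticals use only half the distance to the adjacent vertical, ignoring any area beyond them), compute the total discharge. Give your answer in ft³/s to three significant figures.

75.6 ft³/s

w_1 = (8.2 − 4.4)/2 = 1.9 ft; q_1 = 0.68 × 0.48 × 1.9 = 0.6202 ft³/s
w_2 = (15.5 − 4.4)/2 = 5.55 ft; q_2 = 0.79 × 0.86 × 5.55 = 3.771 ft³/s
w_3 = (23.1 − 8.2)/2 = 7.45 ft; q_3 = 1.43 × 1.76 × 7.45 = 18.75 ft³/s
w_4 = (29.7 − 15.5)/2 = 7.1 ft; q_4 = 1.16 × 2.21 × 7.1 = 18.20 ft³/s
w_5 = (35.5 − 23.1)/2 = 6.2 ft; q_5 = 1.08 × 1.74 × 6.2 = 11.65 ft³/s
w_6 = (48.2 − 29.7)/2 = 9.25 ft; q_6 = 1.11 × 2.00 × 9.25 = 20.54 ft³/s
w_7 = (48.2 − 35.5)/2 = 6.35 ft; q_7 = 0.74 × 0.45 × 6.35 = 2.115 ft³/s
Q = Σ qᵢ = 75.64 ft³/s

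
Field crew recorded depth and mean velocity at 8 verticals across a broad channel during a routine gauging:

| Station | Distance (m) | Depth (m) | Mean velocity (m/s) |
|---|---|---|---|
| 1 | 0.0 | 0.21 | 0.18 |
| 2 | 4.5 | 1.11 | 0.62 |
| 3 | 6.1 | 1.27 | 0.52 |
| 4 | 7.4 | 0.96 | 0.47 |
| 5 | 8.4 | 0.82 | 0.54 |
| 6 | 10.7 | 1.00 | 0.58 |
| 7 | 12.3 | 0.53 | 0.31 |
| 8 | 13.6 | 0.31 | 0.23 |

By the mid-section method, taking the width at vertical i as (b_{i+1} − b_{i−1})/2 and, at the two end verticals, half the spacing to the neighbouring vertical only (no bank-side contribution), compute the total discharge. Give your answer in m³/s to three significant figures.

5.81 m³/s

w_1 = (4.5 − 0.0)/2 = 2.25 m; q_1 = 0.18 × 0.21 × 2.25 = 0.08505 m³/s
w_2 = (6.1 − 0.0)/2 = 3.05 m; q_2 = 0.62 × 1.11 × 3.05 = 2.099 m³/s
w_3 = (7.4 − 4.5)/2 = 1.45 m; q_3 = 0.52 × 1.27 × 1.45 = 0.9576 m³/s
w_4 = (8.4 − 6.1)/2 = 1.15 m; q_4 = 0.47 × 0.96 × 1.15 = 0.5189 m³/s
w_5 = (10.7 − 7.4)/2 = 1.65 m; q_5 = 0.54 × 0.82 × 1.65 = 0.7306 m³/s
w_6 = (12.3 − 8.4)/2 = 1.95 m; q_6 = 0.58 × 1.00 × 1.95 = 1.131 m³/s
w_7 = (13.6 − 10.7)/2 = 1.45 m; q_7 = 0.31 × 0.53 × 1.45 = 0.2382 m³/s
w_8 = (13.6 − 12.3)/2 = 0.65 m; q_8 = 0.23 × 0.31 × 0.65 = 0.04635 m³/s
Q = Σ qᵢ = 5.807 m³/s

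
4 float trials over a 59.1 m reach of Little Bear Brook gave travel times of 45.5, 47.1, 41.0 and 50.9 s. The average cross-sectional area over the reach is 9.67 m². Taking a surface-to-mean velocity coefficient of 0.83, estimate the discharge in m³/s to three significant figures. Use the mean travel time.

t̄ = (45.5 + 47.1 + 41.0 + 50.9) / 4 = 46.125 s
v_surface = L / t̄ = 59.1 / 46.125 = 1.281 m/s
v_mean = 0.83 × 1.281 = 1.063 m/s
Q = A × v_mean = 9.67 × 1.063 = 10.28 m³/s

10.3 m³/s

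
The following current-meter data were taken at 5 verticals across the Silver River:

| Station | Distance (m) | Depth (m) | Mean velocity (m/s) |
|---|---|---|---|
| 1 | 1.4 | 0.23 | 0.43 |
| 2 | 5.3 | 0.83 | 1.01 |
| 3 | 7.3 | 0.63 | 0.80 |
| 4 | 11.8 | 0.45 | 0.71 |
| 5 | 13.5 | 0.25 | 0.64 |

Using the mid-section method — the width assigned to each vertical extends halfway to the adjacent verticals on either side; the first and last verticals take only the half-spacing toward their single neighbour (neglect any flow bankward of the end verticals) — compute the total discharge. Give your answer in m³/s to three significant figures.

w_1 = (5.3 − 1.4)/2 = 1.95 m; q_1 = 0.43 × 0.23 × 1.95 = 0.1929 m³/s
w_2 = (7.3 − 1.4)/2 = 2.95 m; q_2 = 1.01 × 0.83 × 2.95 = 2.473 m³/s
w_3 = (11.8 − 5.3)/2 = 3.25 m; q_3 = 0.80 × 0.63 × 3.25 = 1.638 m³/s
w_4 = (13.5 − 7.3)/2 = 3.1 m; q_4 = 0.71 × 0.45 × 3.1 = 0.9905 m³/s
w_5 = (13.5 − 11.8)/2 = 0.85 m; q_5 = 0.64 × 0.25 × 0.85 = 0.1360 m³/s
Q = Σ qᵢ = 5.430 m³/s

5.43 m³/s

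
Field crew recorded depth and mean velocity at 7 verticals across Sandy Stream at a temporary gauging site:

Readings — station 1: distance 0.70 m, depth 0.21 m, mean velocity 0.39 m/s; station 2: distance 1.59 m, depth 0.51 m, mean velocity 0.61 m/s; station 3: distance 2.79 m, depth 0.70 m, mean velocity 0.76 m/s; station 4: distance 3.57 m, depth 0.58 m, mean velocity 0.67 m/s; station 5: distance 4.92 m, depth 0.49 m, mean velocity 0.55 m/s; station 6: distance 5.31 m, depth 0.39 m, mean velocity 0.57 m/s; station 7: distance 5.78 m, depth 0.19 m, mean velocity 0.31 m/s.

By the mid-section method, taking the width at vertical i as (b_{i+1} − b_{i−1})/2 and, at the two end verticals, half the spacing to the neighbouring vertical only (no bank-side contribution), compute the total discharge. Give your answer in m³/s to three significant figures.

w_1 = (1.59 − 0.70)/2 = 0.445 m; q_1 = 0.39 × 0.21 × 0.445 = 0.03645 m³/s
w_2 = (2.79 − 0.70)/2 = 1.045 m; q_2 = 0.61 × 0.51 × 1.045 = 0.3251 m³/s
w_3 = (3.57 − 1.59)/2 = 0.99 m; q_3 = 0.76 × 0.70 × 0.99 = 0.5267 m³/s
w_4 = (4.92 − 2.79)/2 = 1.065 m; q_4 = 0.67 × 0.58 × 1.065 = 0.4139 m³/s
w_5 = (5.31 − 3.57)/2 = 0.87 m; q_5 = 0.55 × 0.49 × 0.87 = 0.2345 m³/s
w_6 = (5.78 − 4.92)/2 = 0.43 m; q_6 = 0.57 × 0.39 × 0.43 = 0.09559 m³/s
w_7 = (5.78 − 5.31)/2 = 0.235 m; q_7 = 0.31 × 0.19 × 0.235 = 0.01384 m³/s
Q = Σ qᵢ = 1.646 m³/s

1.65 m³/s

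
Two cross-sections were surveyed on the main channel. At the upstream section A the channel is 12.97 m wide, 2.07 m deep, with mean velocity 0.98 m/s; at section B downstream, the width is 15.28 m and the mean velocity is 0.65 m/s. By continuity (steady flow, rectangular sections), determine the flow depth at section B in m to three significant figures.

2.65 m

Q = A₁V₁ = (12.97×2.07) × 0.98 = 26.31 m³/s
d₂ = Q/(b₂ V₂) = 26.31/(15.28×0.65) = 2.649 m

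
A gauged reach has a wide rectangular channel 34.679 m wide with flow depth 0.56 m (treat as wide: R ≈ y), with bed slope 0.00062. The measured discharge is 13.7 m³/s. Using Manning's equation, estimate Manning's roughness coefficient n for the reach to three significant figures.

0.0240

A = b·y = 34.679 × 0.56 = 19.42 m²
Wide channel: R ≈ y = 0.56 m
n = (1/Q)·A·R^(2/3)·S^(1/2) = (1/13.7) × 19.42 × 0.6794 × 0.02490 = 0.02398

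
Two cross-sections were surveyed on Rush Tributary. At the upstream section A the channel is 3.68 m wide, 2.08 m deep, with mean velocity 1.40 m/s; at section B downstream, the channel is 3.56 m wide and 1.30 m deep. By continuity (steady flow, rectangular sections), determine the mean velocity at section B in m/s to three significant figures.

2.32 m/s

Q = A₁V₁ = (3.68×2.08) × 1.40 = 10.72 m³/s
A₂ = 3.56 × 1.30 = 4.628 m²
V₂ = Q/A₂ = 10.72/4.628 = 2.316 m/s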